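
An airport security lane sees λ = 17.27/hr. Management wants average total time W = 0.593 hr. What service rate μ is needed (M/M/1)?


W = 1/(μ−λ) ⇒ μ − λ = 1/W = 1/0.593 = 1.6863
μ = λ + 1/W = 17.27 + 1.6863 = 18.9563 per hr

Final: 18.9563 /hr


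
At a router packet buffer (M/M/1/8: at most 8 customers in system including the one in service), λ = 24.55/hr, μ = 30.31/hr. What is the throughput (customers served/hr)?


ρ = 0.8100; P_K = (1−ρ)ρ^8/(1−ρ^9) = 0.041415
λ_eff = λ(1 − P_K) = 24.55·(1 − 0.041415) = 24.55·0.958585 = 23.5333 /hr

Final: 23.5333 /hr


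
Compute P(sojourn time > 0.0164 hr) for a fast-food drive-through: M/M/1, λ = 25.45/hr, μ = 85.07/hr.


W ~ Exponential(μ−λ) for M/M/1.
μ − λ = 85.07 − 25.45 = 59.6200
P(W > t) = e^{−(μ−λ)t} = e^{−0.9778} = 0.376150

Final: 0.376150


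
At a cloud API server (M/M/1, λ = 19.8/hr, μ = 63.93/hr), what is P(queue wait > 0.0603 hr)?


ρ = 19.8/63.93 = 0.3097
P(Wq > t) = ρ·e^{−(μ−λ)t} = 0.3097·e^{−2.6610}
= 0.3097·0.069876 = 0.021641

Final: 0.021641


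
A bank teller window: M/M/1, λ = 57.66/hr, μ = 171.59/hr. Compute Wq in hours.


ρ = 57.66/171.59 = 0.3360
Wq = ρ/(μ−λ) = 0.3360/(171.59 − 57.66) = 0.3360/113.93 = 0.002949 hr

Final: 0.002949 hr


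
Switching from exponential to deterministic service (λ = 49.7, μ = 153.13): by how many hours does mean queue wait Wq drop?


ρ = 49.7/153.13 = 0.3246
Wq(M/M/1) = ρ/(μ−λ) = 0.3246/103.43 = 0.003138 hr
Wq(M/D/1) = ρ/(2(μ−λ)) = 0.001569 hr
Savings = 0.003138 − 0.001569 = 0.001569 hr

Final: 0.001569 hr


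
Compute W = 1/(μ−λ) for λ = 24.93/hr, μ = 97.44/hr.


W = 1/(μ−λ) = 1/(97.44 − 24.93) = 1/72.51 = 0.01379 hr

Final: 0.01379 hr


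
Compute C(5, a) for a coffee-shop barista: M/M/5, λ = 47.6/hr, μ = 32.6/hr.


a = λ/μ = 1.4601; ρ = a/5 = 0.2920
P₀ = 0.231888 (from M/M/c formula)
C(c,a) = [a^c/(c!(1−ρ))]·P₀ = [6.63662/(120·0.7080)]·0.231888
= 0.07812·0.231888 = 0.018114

Final: 0.018114


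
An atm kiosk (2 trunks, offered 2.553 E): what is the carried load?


B(2,2.553) = 0.478413 (Erlang-B)
Carried load = a(1 − B) = 2.553·(1 − 0.478413) = 2.553·0.521587 = 1.3316 E

Final: 1.3316 Erlangs


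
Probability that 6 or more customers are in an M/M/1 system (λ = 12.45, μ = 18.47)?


ρ = 12.45/18.47 = 0.6741
P(N ≥ n) = ρ^n = 0.6741^6 = 0.093803

Final: 0.093803


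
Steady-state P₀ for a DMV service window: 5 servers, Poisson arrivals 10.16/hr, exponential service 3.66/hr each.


a = λ/μ = 10.16/3.66 = 2.7760; ρ = a/c = 0.5552
Σ_{k=0}^{4} a^k/k! (terms k=0..4) = 1.00000 + 2.77596 + 3.85297 + 3.56522 + 2.47423 = 13.66837
Tail: a^5/(5!(1−ρ)) = 164.84019/(120·0.4448) = 3.08822
P₀ = 1/(13.66837 + 3.08822) = 1/16.75659 = 0.059678

Final: 0.059678


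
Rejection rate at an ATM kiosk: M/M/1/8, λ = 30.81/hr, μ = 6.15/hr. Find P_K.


ρ = λ/μ = 30.81/6.15 = 5.0098
P_K = (1−ρ)ρ^K/(1−ρ^(K+1)) = (-4.0098·396764.365757)/(1 − 1987692.700648)
= -1590928.334890/-1987691.700648 = 0.800390

Final: 0.800390


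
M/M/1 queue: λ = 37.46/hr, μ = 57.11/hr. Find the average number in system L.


ρ = λ/μ = 37.46/57.11 = 0.6559
L = ρ/(1−ρ) = 0.6559/(1 − 0.6559) = 0.6559/0.3441 = 1.9064

Final: 1.9064


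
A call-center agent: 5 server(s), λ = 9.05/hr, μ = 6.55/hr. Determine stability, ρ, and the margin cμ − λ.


Total capacity cμ = 5·6.55 = 32.75/hr
ρ = λ/(cμ) = 9.05/32.75 = 0.2763
Stable ⇔ ρ < 1: YES
Spare capacity = cμ − λ = 32.75 − 9.05 = 23.70/hr

Final: ρ = 0.2763; stable; margin = 23.70/hr


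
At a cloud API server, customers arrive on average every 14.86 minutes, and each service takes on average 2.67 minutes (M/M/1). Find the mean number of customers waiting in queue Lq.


λ = 60/14.86 = 4.0377 /hr
μ = 60/2.67 = 22.4719 /hr
ρ = λ/μ = 4.0377/22.4719 = 0.1797
Lq = ρ²/(1−ρ) = 0.03228/0.8203 = 0.03936

Final: 0.03936


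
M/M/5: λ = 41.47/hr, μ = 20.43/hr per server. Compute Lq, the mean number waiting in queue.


a = λ/μ = 2.0299; ρ = a/5 = 0.4060
P₀ = 0.130297
Lq = P₀·a^c·ρ / (c!·(1−ρ)²) = 0.130297·34.46104·0.4060/(120·0.35287)
= 0.04305

Final: 0.04305


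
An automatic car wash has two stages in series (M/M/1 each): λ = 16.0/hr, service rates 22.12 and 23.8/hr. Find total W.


Each node sees arrival rate λ = 16.0/hr (tandem ⇒ throughput preserved).
W₁ = 1/(μ₁−λ) = 1/(22.12−16.0) = 0.16340 hr
W₂ = 1/(μ₂−λ) = 1/(23.8−16.0) = 0.12821 hr
W_total = W₁ + W₂ = 0.16340 + 0.12821 = 0.29160 hr

Final: 0.29160 hr


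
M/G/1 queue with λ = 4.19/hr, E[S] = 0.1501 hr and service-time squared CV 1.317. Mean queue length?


ρ = λ·E[S] = 4.19·0.1501 = 0.6289
Lq = ρ²(1+C_s²)/(2(1−ρ)) = 0.3955·(1+1.317)/(2·0.3711)
= 0.3955·2.3170/0.7422 = 1.23486

Final: 1.23486


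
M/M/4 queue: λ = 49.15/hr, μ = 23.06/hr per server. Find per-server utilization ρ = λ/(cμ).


ρ = λ/(cμ) = 49.15/(4·23.06) = 49.15/92.24 = 0.5328

Final: 0.5328


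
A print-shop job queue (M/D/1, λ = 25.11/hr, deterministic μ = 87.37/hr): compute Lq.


ρ = 25.11/87.37 = 0.2874
M/D/1: Lq = ρ²/(2(1−ρ)) = 0.08260/(2·0.7126) = 0.05796

Final: 0.05796


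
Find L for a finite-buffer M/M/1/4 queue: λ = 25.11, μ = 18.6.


ρ = 25.11/18.6 = 1.3500
L = ρ[1 − (K+1)ρ^K + Kρ^(K+1)] / [(1−ρ)(1−ρ^(K+1))]
Numerator: 1.3500·(1 − 5·3.321506 + 4·4.484033) = 3.143613
Denominator: (-0.3500)·(-3.484033) = 1.219412
L = 3.143613/1.219412 = 2.5780

Final: 2.5780


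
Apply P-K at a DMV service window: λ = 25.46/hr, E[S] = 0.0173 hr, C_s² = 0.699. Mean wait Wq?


ρ = λ·E[S] = 25.46·0.0173 = 0.4405
E[S²] = E[S]²(1+C_s²) = 0.0173²·(1+0.699) = 0.0005085
Wq = λ·E[S²]/(2(1−ρ)) = 25.46·0.0005085/(2·0.5595) = 0.01157 hr

Final: 0.01157 hr


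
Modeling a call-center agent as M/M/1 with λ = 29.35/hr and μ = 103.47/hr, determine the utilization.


ρ = λ/μ = 29.35/103.47 = 0.2837

Final: 0.2837


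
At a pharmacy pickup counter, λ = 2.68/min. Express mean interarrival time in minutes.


Mean interarrival time = 1/λ = 1/2.68 minute = 0.37313 minute
In minutes: 0.37313 × 1 = 0.3731 min

Final: 0.3731 min


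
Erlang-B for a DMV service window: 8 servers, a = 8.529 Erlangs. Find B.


B(c,a) = (a^c/c!) / Σ_{k=0}^{c} a^k/k!
a^8/8! = 694.487434
Σ terms (k=0..8): 1.00000 + 8.52900 + 36.37192 + 103.40537 + 220.48610 + 376.10519 + 534.63353 + 651.41276 + 694.48743 = 2626.431306
B = 694.487434/2626.431306 = 0.264422

Final: 0.264422


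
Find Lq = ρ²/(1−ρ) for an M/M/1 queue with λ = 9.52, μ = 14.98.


ρ = 9.52/14.98 = 0.6355
Lq = ρ²/(1−ρ) = 0.4039/0.3645 = 1.1081

Final: 1.1081


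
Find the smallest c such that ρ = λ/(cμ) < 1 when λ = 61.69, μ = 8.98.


Stability requires cμ > λ ⇔ c > λ/μ.
λ/μ = 61.69/8.98 = 6.8697
Minimum integer c = ⌊6.8697⌋ + 1 = 7
Check: 7·8.98 = 62.86 > 61.69, while 6·8.98 = 53.88 ≤ 61.69

Final: 7 servers


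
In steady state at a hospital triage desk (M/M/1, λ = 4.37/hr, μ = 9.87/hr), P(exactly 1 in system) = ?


ρ = 4.37/9.87 = 0.4428
P_n = (1−ρ)·ρ^n = (1 − 0.4428)·0.4428^1 = 0.5572·0.442756 = 0.246723

Final: 0.246723


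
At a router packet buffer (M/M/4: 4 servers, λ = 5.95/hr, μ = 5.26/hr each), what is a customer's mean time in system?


a = 1.1312; ρ = 0.2828; P₀ = 0.321821
Lq = P₀·a^c·ρ/(c!(1−ρ)²) = 0.01207
Wq = Lq/λ = 0.01207/5.95 = 0.002029 hr
W = Wq + 1/μ = 0.002029 + 0.19011 = 0.19214 hr

Final: 0.19214 hr


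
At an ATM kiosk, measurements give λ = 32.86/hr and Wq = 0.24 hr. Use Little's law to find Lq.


Lq = λWq = 32.86·0.24 = 7.8864

Final: 7.8864


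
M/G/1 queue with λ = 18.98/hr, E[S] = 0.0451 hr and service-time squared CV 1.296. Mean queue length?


ρ = λ·E[S] = 18.98·0.0451 = 0.8560
Lq = ρ²(1+C_s²)/(2(1−ρ)) = 0.7327·(1+1.296)/(2·0.1440)
= 0.7327·2.2960/0.2880 = 5.84143

Final: 5.84143


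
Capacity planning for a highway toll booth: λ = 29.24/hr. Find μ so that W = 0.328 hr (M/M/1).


W = 1/(μ−λ) ⇒ μ − λ = 1/W = 1/0.328 = 3.0488
μ = λ + 1/W = 29.24 + 3.0488 = 32.2888 per hr

Final: 32.2888 /hr


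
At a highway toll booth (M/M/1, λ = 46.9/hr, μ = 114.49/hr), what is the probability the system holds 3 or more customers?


ρ = 46.9/114.49 = 0.4096
P(N ≥ n) = ρ^n = 0.4096^3 = 0.068741

Final: 0.068741


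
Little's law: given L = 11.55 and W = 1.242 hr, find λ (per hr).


λ = L/W = 11.55/1.242 = 9.2995 /hr

Final: 9.2995 /hr


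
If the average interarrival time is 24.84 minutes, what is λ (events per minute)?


λ = 1/(interarrival time) in consistent units.
1 minute = 1 min, so λ = 1/24.84 = 0.04026 per minute

Final: 0.04026 /min


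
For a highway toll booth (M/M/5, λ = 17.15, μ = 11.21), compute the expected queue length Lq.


a = λ/μ = 1.5299; ρ = a/5 = 0.3060
P₀ = 0.216177
Lq = P₀·a^c·ρ / (c!·(1−ρ)²) = 0.216177·8.38094·0.3060/(120·0.48167)
= 0.009591

Final: 0.009591


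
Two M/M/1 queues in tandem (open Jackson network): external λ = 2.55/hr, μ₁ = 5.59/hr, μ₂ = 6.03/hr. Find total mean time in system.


Each node sees arrival rate λ = 2.55/hr (tandem ⇒ throughput preserved).
W₁ = 1/(μ₁−λ) = 1/(5.59−2.55) = 0.32895 hr
W₂ = 1/(μ₂−λ) = 1/(6.03−2.55) = 0.28736 hr
W_total = W₁ + W₂ = 0.32895 + 0.28736 = 0.61630 hr

Final: 0.61630 hr


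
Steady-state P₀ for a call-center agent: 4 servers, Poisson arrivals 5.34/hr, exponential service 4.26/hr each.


a = λ/μ = 5.34/4.26 = 1.2535; ρ = a/c = 0.3134
Σ_{k=0}^{3} a^k/k! (terms k=0..3) = 1.00000 + 1.25352 + 0.78566 + 0.32828 = 3.36746
Tail: a^4/(4!(1−ρ)) = 2.46903/(24·0.6866) = 0.14983
P₀ = 1/(3.36746 + 0.14983) = 1/3.51729 = 0.284310

Final: 0.284310


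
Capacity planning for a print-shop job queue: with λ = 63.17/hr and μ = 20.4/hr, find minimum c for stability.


Stability requires cμ > λ ⇔ c > λ/μ.
λ/μ = 63.17/20.4 = 3.0966
Minimum integer c = ⌊3.0966⌋ + 1 = 4
Check: 4·20.4 = 81.60 > 63.17, while 3·20.4 = 61.20 ≤ 63.17

Final: 4 servers


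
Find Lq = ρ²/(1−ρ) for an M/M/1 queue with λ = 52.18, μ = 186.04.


ρ = 52.18/186.04 = 0.2805
Lq = ρ²/(1−ρ) = 0.07867/0.7195 = 0.1093

Final: 0.1093


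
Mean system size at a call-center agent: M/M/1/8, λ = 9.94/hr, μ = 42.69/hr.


ρ = 9.94/42.69 = 0.2328
L = ρ[1 − (K+1)ρ^K + Kρ^(K+1)] / [(1−ρ)(1−ρ^(K+1))]
Numerator: 0.2328·(1 − 9·0.000008639 + 8·0.000002012) = 0.232827
Denominator: (0.7672)·(0.999998) = 0.767157
L = 0.232827/0.767157 = 0.3035

Final: 0.3035


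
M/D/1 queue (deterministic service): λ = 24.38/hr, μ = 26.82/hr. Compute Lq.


ρ = 24.38/26.82 = 0.9090
M/D/1: Lq = ρ²/(2(1−ρ)) = 0.8263/(2·0.09098) = 4.54139

Final: 4.54139


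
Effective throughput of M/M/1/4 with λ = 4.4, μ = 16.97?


ρ = 0.2593; P_K = (1−ρ)ρ^4/(1−ρ^5) = 0.003352
λ_eff = λ(1 − P_K) = 4.4·(1 − 0.003352) = 4.4·0.996648 = 4.3853 /hr

Final: 4.3853 /hr


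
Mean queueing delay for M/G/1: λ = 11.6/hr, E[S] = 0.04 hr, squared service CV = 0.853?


ρ = λ·E[S] = 11.6·0.04 = 0.4640
E[S²] = E[S]²(1+C_s²) = 0.04²·(1+0.853) = 0.002965
Wq = λ·E[S²]/(2(1−ρ)) = 11.6·0.002965/(2·0.5360) = 0.03208 hr

Final: 0.03208 hr


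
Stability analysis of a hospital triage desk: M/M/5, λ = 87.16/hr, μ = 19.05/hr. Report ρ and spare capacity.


Total capacity cμ = 5·19.05 = 95.25/hr
ρ = λ/(cμ) = 87.16/95.25 = 0.9151
Stable ⇔ ρ < 1: YES
Spare capacity = cμ − λ = 95.25 − 87.16 = 8.09/hr

Final: ρ = 0.9151; stable; margin = 8.09/hr


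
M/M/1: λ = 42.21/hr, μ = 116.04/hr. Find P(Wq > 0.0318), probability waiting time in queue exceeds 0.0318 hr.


ρ = 42.21/116.04 = 0.3638
P(Wq > t) = ρ·e^{−(μ−λ)t} = 0.3638·e^{−2.3478}
= 0.3638·0.095580 = 0.034768

Final: 0.034768


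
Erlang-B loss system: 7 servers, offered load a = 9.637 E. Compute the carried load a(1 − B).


B(7,9.637) = 0.392482 (Erlang-B)
Carried load = a(1 − B) = 9.637·(1 − 0.392482) = 9.637·0.607518 = 5.8547 E

Final: 5.8547 Erlangs


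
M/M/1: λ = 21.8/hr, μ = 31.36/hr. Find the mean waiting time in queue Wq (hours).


ρ = 21.8/31.36 = 0.6952
Wq = ρ/(μ−λ) = 0.6952/(31.36 − 21.8) = 0.6952/9.56 = 0.07271 hr

Final: 0.07271 hr


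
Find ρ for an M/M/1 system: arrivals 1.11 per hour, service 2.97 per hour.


ρ = λ/μ = 1.11/2.97 = 0.3737

Final: 0.3737


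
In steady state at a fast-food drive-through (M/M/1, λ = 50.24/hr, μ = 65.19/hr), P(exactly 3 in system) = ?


ρ = 50.24/65.19 = 0.7707
P_n = (1−ρ)·ρ^n = (1 − 0.7707)·0.7707^3 = 0.2293·0.457726 = 0.104970

Final: 0.104970


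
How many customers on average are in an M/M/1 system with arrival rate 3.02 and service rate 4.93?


ρ = λ/μ = 3.02/4.93 = 0.6126
L = ρ/(1−ρ) = 0.6126/(1 − 0.6126) = 0.6126/0.3874 = 1.5812

Final: 1.5812


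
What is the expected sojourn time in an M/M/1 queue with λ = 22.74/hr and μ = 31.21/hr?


W = 1/(μ−λ) = 1/(31.21 − 22.74) = 1/8.47 = 0.1181 hr

Final: 0.1181 hr


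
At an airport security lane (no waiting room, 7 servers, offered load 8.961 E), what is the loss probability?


B(c,a) = (a^c/c!) / Σ_{k=0}^{c} a^k/k!
a^7/7! = 920.586930
Σ terms (k=0..7): 1.00000 + 8.96100 + 40.14976 + 119.92733 + 268.66721 + 481.50538 + 719.12828 + 920.58693 = 2559.925892
B = 920.586930/2559.925892 = 0.359615

Final: 0.359615


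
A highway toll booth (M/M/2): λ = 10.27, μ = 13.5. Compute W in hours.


a = 0.7607; ρ = 0.3804; P₀ = 0.448887
Lq = P₀·a^c·ρ/(c!(1−ρ)²) = 0.12868
Wq = Lq/λ = 0.12868/10.27 = 0.01253 hr
W = Wq + 1/μ = 0.01253 + 0.07407 = 0.08660 hr

Final: 0.08660 hr


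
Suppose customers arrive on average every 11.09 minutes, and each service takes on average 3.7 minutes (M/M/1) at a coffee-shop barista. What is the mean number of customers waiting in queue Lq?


λ = 60/11.09 = 5.4103 /hr
μ = 60/3.7 = 16.2162 /hr
ρ = λ/μ = 5.4103/16.2162 = 0.3336
Lq = ρ²/(1−ρ) = 0.1113/0.6664 = 0.1670

Final: 0.1670


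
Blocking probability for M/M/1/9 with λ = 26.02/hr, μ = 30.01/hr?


ρ = λ/μ = 26.02/30.01 = 0.8670
P_K = (1−ρ)ρ^K/(1−ρ^(K+1)) = (0.1330·0.276931)/(1 − 0.240112)
= 0.036820/0.759888 = 0.048454

Final: 0.048454


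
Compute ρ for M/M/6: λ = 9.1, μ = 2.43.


ρ = λ/(cμ) = 9.1/(6·2.43) = 9.1/14.58 = 0.6241

Final: 0.6241


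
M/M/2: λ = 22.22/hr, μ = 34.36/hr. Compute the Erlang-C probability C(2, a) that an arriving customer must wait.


a = λ/μ = 0.6467; ρ = a/2 = 0.3233
P₀ = 0.511326 (from M/M/c formula)
C(c,a) = [a^c/(c!(1−ρ))]·P₀ = [0.41820/(2·0.6767)]·0.511326
= 0.30902·0.511326 = 0.158008

Final: 0.158008


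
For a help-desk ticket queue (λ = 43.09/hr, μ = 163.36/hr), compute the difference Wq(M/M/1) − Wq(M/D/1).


ρ = 43.09/163.36 = 0.2638
Wq(M/M/1) = ρ/(μ−λ) = 0.2638/120.27 = 0.002193 hr
Wq(M/D/1) = ρ/(2(μ−λ)) = 0.001097 hr
Savings = 0.002193 − 0.001097 = 0.001097 hr

Final: 0.001097 hr


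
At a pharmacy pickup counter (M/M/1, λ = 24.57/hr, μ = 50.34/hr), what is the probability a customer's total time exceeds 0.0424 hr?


W ~ Exponential(μ−λ) for M/M/1.
μ − λ = 50.34 − 24.57 = 25.7700
P(W > t) = e^{−(μ−λ)t} = e^{−1.0926} = 0.335327

Final: 0.335327


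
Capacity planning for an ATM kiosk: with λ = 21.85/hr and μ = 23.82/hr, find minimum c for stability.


Stability requires cμ > λ ⇔ c > λ/μ.
λ/μ = 21.85/23.82 = 0.9173
Minimum integer c = ⌊0.9173⌋ + 1 = 1
Check: 1·23.82 = 23.82 > 21.85, while 0·23.82 = 0.00 ≤ 21.85

Final: 1 servers


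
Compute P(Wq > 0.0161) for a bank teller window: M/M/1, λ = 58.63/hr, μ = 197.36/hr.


ρ = 58.63/197.36 = 0.2971
P(Wq > t) = ρ·e^{−(μ−λ)t} = 0.2971·e^{−2.2336}
= 0.2971·0.107147 = 0.031830

Final: 0.031830


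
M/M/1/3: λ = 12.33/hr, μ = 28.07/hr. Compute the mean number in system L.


ρ = 12.33/28.07 = 0.4393
L = ρ[1 − (K+1)ρ^K + Kρ^(K+1)] / [(1−ρ)(1−ρ^(K+1))]
Numerator: 0.4393·(1 − 4·0.084754 + 3·0.037229) = 0.339402
Denominator: (0.5607)·(0.962771) = 0.539865
L = 0.339402/0.539865 = 0.6287

Final: 0.6287


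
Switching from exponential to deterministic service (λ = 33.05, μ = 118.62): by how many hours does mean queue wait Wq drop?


ρ = 33.05/118.62 = 0.2786
Wq(M/M/1) = ρ/(μ−λ) = 0.2786/85.57 = 0.003256 hr
Wq(M/D/1) = ρ/(2(μ−λ)) = 0.001628 hr
Savings = 0.003256 − 0.001628 = 0.001628 hr

Final: 0.001628 hr


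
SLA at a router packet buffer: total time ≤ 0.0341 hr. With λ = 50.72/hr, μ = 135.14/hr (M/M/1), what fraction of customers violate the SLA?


W ~ Exponential(μ−λ) for M/M/1.
μ − λ = 135.14 − 50.72 = 84.4200
P(W > t) = e^{−(μ−λ)t} = e^{−2.8787} = 0.056207

Final: 0.056207


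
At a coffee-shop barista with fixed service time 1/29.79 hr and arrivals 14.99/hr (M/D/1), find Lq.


ρ = 14.99/29.79 = 0.5032
M/D/1: Lq = ρ²/(2(1−ρ)) = 0.2532/(2·0.4968) = 0.25482

Final: 0.25482


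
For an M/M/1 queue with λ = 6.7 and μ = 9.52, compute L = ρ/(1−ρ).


ρ = λ/μ = 6.7/9.52 = 0.7038
L = ρ/(1−ρ) = 0.7038/(1 − 0.7038) = 0.7038/0.2962 = 2.3759

Final: 2.3759


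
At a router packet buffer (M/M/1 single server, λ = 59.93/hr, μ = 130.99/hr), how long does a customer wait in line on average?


ρ = 59.93/130.99 = 0.4575
Wq = ρ/(μ−λ) = 0.4575/(130.99 − 59.93) = 0.4575/71.06 = 0.006438 hr

Final: 0.006438 hr


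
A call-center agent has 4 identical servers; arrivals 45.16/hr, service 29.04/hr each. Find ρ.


ρ = λ/(cμ) = 45.16/(4·29.04) = 45.16/116.16 = 0.3888

Final: 0.3888


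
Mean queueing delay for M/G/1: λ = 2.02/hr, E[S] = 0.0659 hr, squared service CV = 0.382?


ρ = λ·E[S] = 2.02·0.0659 = 0.1331
E[S²] = E[S]²(1+C_s²) = 0.0659²·(1+0.382) = 0.006002
Wq = λ·E[S²]/(2(1−ρ)) = 2.02·0.006002/(2·0.8669) = 0.006993 hr

Final: 0.006993 hr


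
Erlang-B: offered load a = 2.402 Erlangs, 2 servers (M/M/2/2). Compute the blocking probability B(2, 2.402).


B(c,a) = (a^c/c!) / Σ_{k=0}^{c} a^k/k!
a^2/2! = 2.884802
Σ terms (k=0..2): 1.00000 + 2.40200 + 2.88480 = 6.286802
B = 2.884802/6.286802 = 0.458866

Final: 0.458866


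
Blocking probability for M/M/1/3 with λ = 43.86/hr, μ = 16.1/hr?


ρ = λ/μ = 43.86/16.1 = 2.7242
P_K = (1−ρ)ρ^K/(1−ρ^(K+1)) = (-1.7242·20.217537)/(1 − 55.077092)
= -34.859555/-54.077092 = 0.644627

Final: 0.644627


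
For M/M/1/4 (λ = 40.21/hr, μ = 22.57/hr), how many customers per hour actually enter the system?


ρ = 1.7816; P_K = (1−ρ)ρ^4/(1−ρ^5) = 0.464582
λ_eff = λ(1 − P_K) = 40.21·(1 − 0.464582) = 40.21·0.535418 = 21.5292 /hr

Final: 21.5292 /hr


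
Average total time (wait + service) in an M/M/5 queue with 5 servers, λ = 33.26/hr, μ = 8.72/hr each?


a = 3.8142; ρ = 0.7628; P₀ = 0.017087
Lq = P₀·a^c·ρ/(c!(1−ρ)²) = 1.55916
Wq = Lq/λ = 1.55916/33.26 = 0.04688 hr
W = Wq + 1/μ = 0.04688 + 0.11468 = 0.16156 hr

Final: 0.16156 hr


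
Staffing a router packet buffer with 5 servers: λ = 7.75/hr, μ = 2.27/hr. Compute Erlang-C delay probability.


a = λ/μ = 3.4141; ρ = a/5 = 0.6828
P₀ = 0.028800 (from M/M/c formula)
C(c,a) = [a^c/(c!(1−ρ))]·P₀ = [463.85178/(120·0.3172)]·0.028800
= 12.18685·0.028800 = 0.350979

Final: 0.350979


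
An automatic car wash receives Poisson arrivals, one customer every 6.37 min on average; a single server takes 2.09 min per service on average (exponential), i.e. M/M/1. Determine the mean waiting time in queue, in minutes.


λ = 60/6.37 = 9.4192 /hr
μ = 60/2.09 = 28.7081 /hr
ρ = λ/μ = 9.4192/28.7081 = 0.3281
Wq = ρ/(μ−λ) = 0.3281/(28.7081−9.4192) = 0.01701 hr
In minutes: 0.01701·60 = 1.021 min

Final: 1.021 min


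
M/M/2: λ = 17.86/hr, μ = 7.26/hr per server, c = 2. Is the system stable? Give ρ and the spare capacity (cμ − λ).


Total capacity cμ = 2·7.26 = 14.52/hr
ρ = λ/(cμ) = 17.86/14.52 = 1.2300
Stable ⇔ ρ < 1: NO
Spare capacity = cμ − λ = 14.52 − 17.86 = -3.34/hr

Final: ρ = 1.2300; unstable; margin = -3.34/hr


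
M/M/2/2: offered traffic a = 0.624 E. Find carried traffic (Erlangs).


B(2,0.624) = 0.107049 (Erlang-B)
Carried load = a(1 − B) = 0.624·(1 − 0.107049) = 0.624·0.892951 = 0.5572 E

Final: 0.5572 Erlangs


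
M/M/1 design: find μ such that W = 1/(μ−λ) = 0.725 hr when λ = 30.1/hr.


W = 1/(μ−λ) ⇒ μ − λ = 1/W = 1/0.725 = 1.3793
μ = λ + 1/W = 30.1 + 1.3793 = 31.4793 per hr

Final: 31.4793 /hr


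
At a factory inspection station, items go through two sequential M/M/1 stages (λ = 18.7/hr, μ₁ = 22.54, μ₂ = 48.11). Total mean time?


Each node sees arrival rate λ = 18.7/hr (tandem ⇒ throughput preserved).
W₁ = 1/(μ₁−λ) = 1/(22.54−18.7) = 0.26042 hr
W₂ = 1/(μ₂−λ) = 1/(48.11−18.7) = 0.03400 hr
W_total = W₁ + W₂ = 0.26042 + 0.03400 = 0.29442 hr

Final: 0.29442 hr


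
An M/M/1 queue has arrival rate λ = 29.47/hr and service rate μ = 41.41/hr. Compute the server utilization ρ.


ρ = λ/μ = 29.47/41.41 = 0.7117

Final: 0.7117


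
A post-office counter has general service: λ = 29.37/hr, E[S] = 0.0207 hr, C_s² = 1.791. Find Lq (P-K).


ρ = λ·E[S] = 29.37·0.0207 = 0.6080
Lq = ρ²(1+C_s²)/(2(1−ρ)) = 0.3696·(1+1.791)/(2·0.3920)
= 0.3696·2.7910/0.7841 = 1.31567

Final: 1.31567


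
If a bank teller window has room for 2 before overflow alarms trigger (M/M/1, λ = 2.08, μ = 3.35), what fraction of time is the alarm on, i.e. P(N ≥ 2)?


ρ = 2.08/3.35 = 0.6209
P(N ≥ n) = ρ^n = 0.6209^2 = 0.385511

Final: 0.385511


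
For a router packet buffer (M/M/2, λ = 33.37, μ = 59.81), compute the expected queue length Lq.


a = λ/μ = 0.5579; ρ = a/2 = 0.2790
P₀ = 0.563762
Lq = P₀·a^c·ρ / (c!·(1−ρ)²) = 0.563762·0.31129·0.2790/(2·0.51989)
= 0.04708

Final: 0.04708


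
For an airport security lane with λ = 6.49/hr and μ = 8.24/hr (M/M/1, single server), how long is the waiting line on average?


ρ = 6.49/8.24 = 0.7876
Lq = ρ²/(1−ρ) = 0.6203/0.2124 = 2.9210

Final: 2.9210


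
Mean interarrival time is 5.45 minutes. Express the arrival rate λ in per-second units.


λ = 1/(interarrival time) in consistent units.
1 second = 0.0166667 min, so λ = 0.0166667/5.45 = 0.003058 per second

Final: 0.003058 /sec


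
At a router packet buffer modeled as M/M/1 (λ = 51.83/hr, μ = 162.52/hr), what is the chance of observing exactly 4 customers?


ρ = 51.83/162.52 = 0.3189
P_n = (1−ρ)·ρ^n = (1 − 0.3189)·0.3189^4 = 0.6811·0.010344 = 0.007045

Final: 0.007045


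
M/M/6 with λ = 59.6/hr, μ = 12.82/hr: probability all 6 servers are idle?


a = λ/μ = 59.6/12.82 = 4.6490; ρ = a/c = 0.7748
Σ_{k=0}^{5} a^k/k! (terms k=0..5) = 1.00000 + 4.64899 + 10.80654 + 16.74648 + 19.46353 + 18.09714 = 70.76267
Tail: a^6/(6!(1−ρ)) = 10096.00152/(720·0.2252) = 62.27422
P₀ = 1/(70.76267 + 62.27422) = 1/133.03689 = 0.007517

Final: 0.007517


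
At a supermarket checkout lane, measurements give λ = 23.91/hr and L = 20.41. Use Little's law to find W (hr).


W = L/λ = 20.41/23.91 = 0.8536 hr

Final: 0.8536 hr


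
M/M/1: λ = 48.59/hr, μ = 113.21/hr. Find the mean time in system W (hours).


W = 1/(μ−λ) = 1/(113.21 − 48.59) = 1/64.62 = 0.01548 hr

Final: 0.01548 hr


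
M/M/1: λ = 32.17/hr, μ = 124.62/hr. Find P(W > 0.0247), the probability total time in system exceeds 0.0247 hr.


W ~ Exponential(μ−λ) for M/M/1.
μ − λ = 124.62 − 32.17 = 92.4500
P(W > t) = e^{−(μ−λ)t} = e^{−2.2835} = 0.101925

Final: 0.101925


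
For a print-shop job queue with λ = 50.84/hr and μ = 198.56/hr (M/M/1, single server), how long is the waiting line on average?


ρ = 50.84/198.56 = 0.2560
Lq = ρ²/(1−ρ) = 0.06556/0.7440 = 0.08812

Final: 0.08812


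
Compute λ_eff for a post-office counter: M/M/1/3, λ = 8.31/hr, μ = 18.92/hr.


ρ = 0.4392; P_K = (1−ρ)ρ^3/(1−ρ^4) = 0.049352
λ_eff = λ(1 − P_K) = 8.31·(1 − 0.049352) = 8.31·0.950648 = 7.8999 /hr

Final: 7.8999 /hr


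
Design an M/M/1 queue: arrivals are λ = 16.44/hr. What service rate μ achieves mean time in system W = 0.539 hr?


W = 1/(μ−λ) ⇒ μ − λ = 1/W = 1/0.539 = 1.8553
μ = λ + 1/W = 16.44 + 1.8553 = 18.2953 per hr

Final: 18.2953 /hr


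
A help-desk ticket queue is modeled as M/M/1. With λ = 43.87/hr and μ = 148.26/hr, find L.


ρ = λ/μ = 43.87/148.26 = 0.2959
L = ρ/(1−ρ) = 0.2959/(1 − 0.2959) = 0.2959/0.7041 = 0.4203

Final: 0.4203


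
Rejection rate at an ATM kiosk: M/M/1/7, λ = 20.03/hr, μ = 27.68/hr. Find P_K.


ρ = λ/μ = 20.03/27.68 = 0.7236
P_K = (1−ρ)ρ^K/(1−ρ^(K+1)) = (0.2764·0.103897)/(1 − 0.075183)
= 0.028714/0.924817 = 0.031049

Final: 0.031049


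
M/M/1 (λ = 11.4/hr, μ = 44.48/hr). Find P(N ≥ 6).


ρ = 11.4/44.48 = 0.2563
P(N ≥ n) = ρ^n = 0.2563^6 = 0.0002834

Final: 0.0002834


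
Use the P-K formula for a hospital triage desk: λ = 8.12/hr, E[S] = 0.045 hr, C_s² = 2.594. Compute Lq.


ρ = λ·E[S] = 8.12·0.045 = 0.3654
Lq = ρ²(1+C_s²)/(2(1−ρ)) = 0.1335·(1+2.594)/(2·0.6346)
= 0.1335·3.5940/1.2692 = 0.37808

Final: 0.37808


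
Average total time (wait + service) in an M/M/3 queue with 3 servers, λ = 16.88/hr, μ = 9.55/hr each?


a = 1.7675; ρ = 0.5892; P₀ = 0.152209
Lq = P₀·a^c·ρ/(c!(1−ρ)²) = 0.48903
Wq = Lq/λ = 0.48903/16.88 = 0.02897 hr
W = Wq + 1/μ = 0.02897 + 0.10471 = 0.13368 hr

Final: 0.13368 hr


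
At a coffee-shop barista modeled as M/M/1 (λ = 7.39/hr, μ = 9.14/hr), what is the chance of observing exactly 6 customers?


ρ = 7.39/9.14 = 0.8085
P_n = (1−ρ)·ρ^n = (1 − 0.8085)·0.8085^6 = 0.1915·0.279376 = 0.053491

Final: 0.053491


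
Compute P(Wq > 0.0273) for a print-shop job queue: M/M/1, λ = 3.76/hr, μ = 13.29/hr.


ρ = 3.76/13.29 = 0.2829
P(Wq > t) = ρ·e^{−(μ−λ)t} = 0.2829·e^{−0.2602}
= 0.2829·0.770921 = 0.218109

Final: 0.218109


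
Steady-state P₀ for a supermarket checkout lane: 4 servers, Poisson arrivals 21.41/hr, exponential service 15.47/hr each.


a = λ/μ = 21.41/15.47 = 1.3840; ρ = a/c = 0.3460
Σ_{k=0}^{3} a^k/k! (terms k=0..3) = 1.00000 + 1.38397 + 0.95769 + 0.44180 = 3.78346
Tail: a^4/(4!(1−ρ)) = 3.66864/(24·0.6540) = 0.23373
P₀ = 1/(3.78346 + 0.23373) = 1/4.01718 = 0.248931

Final: 0.248931


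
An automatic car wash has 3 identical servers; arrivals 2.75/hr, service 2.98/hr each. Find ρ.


ρ = λ/(cμ) = 2.75/(3·2.98) = 2.75/8.94 = 0.3076

Final: 0.3076


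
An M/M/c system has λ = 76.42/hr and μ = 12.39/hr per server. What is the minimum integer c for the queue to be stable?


Stability requires cμ > λ ⇔ c > λ/μ.
λ/μ = 76.42/12.39 = 6.1679
Minimum integer c = ⌊6.1679⌋ + 1 = 7
Check: 7·12.39 = 86.73 > 76.42, while 6·12.39 = 74.34 ≤ 76.42

Final: 7 servers


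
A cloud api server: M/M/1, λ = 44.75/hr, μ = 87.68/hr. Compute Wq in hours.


ρ = 44.75/87.68 = 0.5104
Wq = ρ/(μ−λ) = 0.5104/(87.68 − 44.75) = 0.5104/42.93 = 0.01189 hr

Final: 0.01189 hr


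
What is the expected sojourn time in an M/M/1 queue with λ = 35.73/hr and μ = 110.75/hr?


W = 1/(μ−λ) = 1/(110.75 − 35.73) = 1/75.02 = 0.01333 hr

Final: 0.01333 hr


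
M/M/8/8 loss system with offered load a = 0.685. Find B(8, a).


B(c,a) = (a^c/c!) / Σ_{k=0}^{c} a^k/k!
a^8/8! = 0.000001202
Σ terms (k=0..8): 1.00000 + 0.68500 + 0.23461 + 0.05357 + 0.009174 + 0.001257 + 0.0001435 + 0.00001404 + 0.000001202 = 1.983772
B = 0.000001202/1.983772 = 0.0000006061

Final: 0.0000006061


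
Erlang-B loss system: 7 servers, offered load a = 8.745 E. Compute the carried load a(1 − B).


B(7,8.745) = 0.348539 (Erlang-B)
Carried load = a(1 − B) = 8.745·(1 − 0.348539) = 8.745·0.651461 = 5.6970 E

Final: 5.6970 Erlangs


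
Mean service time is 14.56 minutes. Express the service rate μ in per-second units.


μ = 1/(service time) in consistent units.
1 second = 0.0166667 min, so μ = 0.0166667/14.56 = 0.001145 per second

Final: 0.001145 /sec


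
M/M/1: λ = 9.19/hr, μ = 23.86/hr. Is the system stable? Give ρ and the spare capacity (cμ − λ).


Total capacity cμ = 1·23.86 = 23.86/hr
ρ = λ/(cμ) = 9.19/23.86 = 0.3852
Stable ⇔ ρ < 1: YES
Spare capacity = cμ − λ = 23.86 − 9.19 = 14.67/hr

Final: ρ = 0.3852; stable; margin = 14.67/hr


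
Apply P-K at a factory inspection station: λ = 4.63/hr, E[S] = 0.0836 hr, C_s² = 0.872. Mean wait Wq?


ρ = λ·E[S] = 4.63·0.0836 = 0.3871
E[S²] = E[S]²(1+C_s²) = 0.0836²·(1+0.872) = 0.013083
Wq = λ·E[S²]/(2(1−ρ)) = 4.63·0.013083/(2·0.6129) = 0.04941 hr

Final: 0.04941 hr


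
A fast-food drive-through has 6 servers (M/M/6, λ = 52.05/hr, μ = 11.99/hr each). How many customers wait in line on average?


a = λ/μ = 4.3411; ρ = a/6 = 0.7235
P₀ = 0.011153
Lq = P₀·a^c·ρ / (c!·(1−ρ)²) = 0.011153·6692.82246·0.7235/(720·0.07644)
= 0.98124

Final: 0.98124


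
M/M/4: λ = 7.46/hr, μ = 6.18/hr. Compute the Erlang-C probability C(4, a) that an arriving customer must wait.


a = λ/μ = 1.2071; ρ = a/4 = 0.3018
P₀ = 0.298014 (from M/M/c formula)
C(c,a) = [a^c/(c!(1−ρ))]·P₀ = [2.12325/(24·0.6982)]·0.298014
= 0.12671·0.298014 = 0.037760

Final: 0.037760


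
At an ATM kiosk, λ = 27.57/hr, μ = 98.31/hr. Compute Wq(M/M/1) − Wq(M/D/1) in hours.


ρ = 27.57/98.31 = 0.2804
Wq(M/M/1) = ρ/(μ−λ) = 0.2804/70.74 = 0.003964 hr
Wq(M/D/1) = ρ/(2(μ−λ)) = 0.001982 hr
Savings = 0.003964 − 0.001982 = 0.001982 hr

Final: 0.001982 hr


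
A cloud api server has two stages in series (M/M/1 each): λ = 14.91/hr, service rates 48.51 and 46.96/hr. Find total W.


Each node sees arrival rate λ = 14.91/hr (tandem ⇒ throughput preserved).
W₁ = 1/(μ₁−λ) = 1/(48.51−14.91) = 0.02976 hr
W₂ = 1/(μ₂−λ) = 1/(46.96−14.91) = 0.03120 hr
W_total = W₁ + W₂ = 0.02976 + 0.03120 = 0.06096 hr

Final: 0.06096 hr


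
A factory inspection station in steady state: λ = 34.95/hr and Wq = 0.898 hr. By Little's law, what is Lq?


Lq = λWq = 34.95·0.898 = 31.3851

Final: 31.3851


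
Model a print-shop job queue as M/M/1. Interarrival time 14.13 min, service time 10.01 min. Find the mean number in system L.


λ = 60/14.13 = 4.2463 /hr
μ = 60/10.01 = 5.9940 /hr
ρ = λ/μ = 4.2463/5.9940 = 0.7084
L = ρ/(1−ρ) = 0.7084/0.2916 = 2.4296

Final: 2.4296


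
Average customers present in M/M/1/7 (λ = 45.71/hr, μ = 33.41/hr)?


ρ = 45.71/33.41 = 1.3682
L = ρ[1 − (K+1)ρ^K + Kρ^(K+1)] / [(1−ρ)(1−ρ^(K+1))]
Numerator: 1.3682·(1 − 8·8.973115 + 7·12.276596) = 20.729238
Denominator: (-0.3682)·(-11.276596) = 4.151515
L = 20.729238/4.151515 = 4.9932

Final: 4.9932


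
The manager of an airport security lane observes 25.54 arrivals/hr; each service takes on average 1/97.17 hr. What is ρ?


ρ = λ/μ = 25.54/97.17 = 0.2628

Final: 0.2628


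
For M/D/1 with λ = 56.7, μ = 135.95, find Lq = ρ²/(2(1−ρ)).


ρ = 56.7/135.95 = 0.4171
M/D/1: Lq = ρ²/(2(1−ρ)) = 0.1739/(2·0.5829) = 0.14920

Final: 0.14920


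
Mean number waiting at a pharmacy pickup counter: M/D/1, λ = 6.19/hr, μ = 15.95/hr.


ρ = 6.19/15.95 = 0.3881
M/D/1: Lq = ρ²/(2(1−ρ)) = 0.1506/(2·0.6119) = 0.12307

Final: 0.12307


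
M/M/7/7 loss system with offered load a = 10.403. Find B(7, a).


B(c,a) = (a^c/c!) / Σ_{k=0}^{c} a^k/k!
a^7/7! = 2616.252480
Σ terms (k=0..7): 1.00000 + 10.40300 + 54.11120 + 187.63962 + 488.00374 + 1015.34059 + 1760.43135 + 2616.25248 = 6133.181984
B = 2616.252480/6133.181984 = 0.426573

Final: 0.426573


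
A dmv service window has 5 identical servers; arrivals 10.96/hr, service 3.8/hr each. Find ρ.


ρ = λ/(cμ) = 10.96/(5·3.8) = 10.96/19.00 = 0.5768

Final: 0.5768


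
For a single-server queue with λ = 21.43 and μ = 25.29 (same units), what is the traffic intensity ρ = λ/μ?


ρ = λ/μ = 21.43/25.29 = 0.8474

Final: 0.8474


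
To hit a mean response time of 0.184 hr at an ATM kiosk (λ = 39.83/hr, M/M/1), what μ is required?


W = 1/(μ−λ) ⇒ μ − λ = 1/W = 1/0.184 = 5.4348
μ = λ + 1/W = 39.83 + 5.4348 = 45.2648 per hr

Final: 45.2648 /hr


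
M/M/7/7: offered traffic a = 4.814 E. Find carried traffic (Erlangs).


B(7,4.814) = 0.108973 (Erlang-B)
Carried load = a(1 − B) = 4.814·(1 − 0.108973) = 4.814·0.891027 = 4.2894 E

Final: 4.2894 Erlangs


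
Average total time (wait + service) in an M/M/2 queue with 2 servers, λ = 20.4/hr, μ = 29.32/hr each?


a = 0.6958; ρ = 0.3479; P₀ = 0.483806
Lq = P₀·a^c·ρ/(c!(1−ρ)²) = 0.09580
Wq = Lq/λ = 0.09580/20.4 = 0.004696 hr
W = Wq + 1/μ = 0.004696 + 0.03411 = 0.03880 hr

Final: 0.03880 hr


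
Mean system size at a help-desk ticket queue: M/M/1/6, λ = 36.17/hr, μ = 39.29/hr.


ρ = 36.17/39.29 = 0.9206
L = ρ[1 − (K+1)ρ^K + Kρ^(K+1)] / [(1−ρ)(1−ρ^(K+1))]
Numerator: 0.9206·(1 − 7·0.608694 + 6·0.560358) = 0.093246
Denominator: (0.07941)·(0.439642) = 0.034912
L = 0.093246/0.034912 = 2.6709

Final: 2.6709


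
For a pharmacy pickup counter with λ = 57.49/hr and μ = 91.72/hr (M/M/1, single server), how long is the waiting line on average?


ρ = 57.49/91.72 = 0.6268
Lq = ρ²/(1−ρ) = 0.3929/0.3732 = 1.0527

Final: 1.0527


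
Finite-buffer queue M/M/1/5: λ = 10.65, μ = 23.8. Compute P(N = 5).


ρ = λ/μ = 10.65/23.8 = 0.4475
P_K = (1−ρ)ρ^K/(1−ρ^(K+1)) = (0.5525·0.017942)/(1 − 0.008029)
= 0.009913/0.991971 = 0.009993

Final: 0.009993


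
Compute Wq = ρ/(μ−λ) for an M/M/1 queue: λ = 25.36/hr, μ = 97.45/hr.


ρ = 25.36/97.45 = 0.2602
Wq = ρ/(μ−λ) = 0.2602/(97.45 − 25.36) = 0.2602/72.09 = 0.003610 hr

Final: 0.003610 hr


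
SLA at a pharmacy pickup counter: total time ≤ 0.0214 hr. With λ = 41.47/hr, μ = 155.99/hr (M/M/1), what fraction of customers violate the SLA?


W ~ Exponential(μ−λ) for M/M/1.
μ − λ = 155.99 − 41.47 = 114.5200
P(W > t) = e^{−(μ−λ)t} = e^{−2.4507} = 0.086231

Final: 0.086231


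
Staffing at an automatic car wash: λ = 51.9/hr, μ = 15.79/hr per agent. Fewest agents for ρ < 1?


Stability requires cμ > λ ⇔ c > λ/μ.
λ/μ = 51.9/15.79 = 3.2869
Minimum integer c = ⌊3.2869⌋ + 1 = 4
Check: 4·15.79 = 63.16 > 51.9, while 3·15.79 = 47.37 ≤ 51.9

Final: 4 servers


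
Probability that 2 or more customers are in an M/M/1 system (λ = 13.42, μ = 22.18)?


ρ = 13.42/22.18 = 0.6050
P(N ≥ n) = ρ^n = 0.6050^2 = 0.366085

Final: 0.366085


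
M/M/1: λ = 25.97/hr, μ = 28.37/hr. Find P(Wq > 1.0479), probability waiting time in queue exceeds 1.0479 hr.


ρ = 25.97/28.37 = 0.9154
P(Wq > t) = ρ·e^{−(μ−λ)t} = 0.9154·e^{−2.5150}
= 0.9154·0.080866 = 0.074025

Final: 0.074025


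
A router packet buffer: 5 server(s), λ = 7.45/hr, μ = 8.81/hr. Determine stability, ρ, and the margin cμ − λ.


Total capacity cμ = 5·8.81 = 44.05/hr
ρ = λ/(cμ) = 7.45/44.05 = 0.1691
Stable ⇔ ρ < 1: YES
Spare capacity = cμ − λ = 44.05 − 7.45 = 36.60/hr

Final: ρ = 0.1691; stable; margin = 36.60/hr


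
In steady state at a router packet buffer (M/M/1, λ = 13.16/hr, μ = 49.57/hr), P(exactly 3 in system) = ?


ρ = 13.16/49.57 = 0.2655
P_n = (1−ρ)·ρ^n = (1 − 0.2655)·0.2655^3 = 0.7345·0.018712 = 0.013744

Final: 0.013744


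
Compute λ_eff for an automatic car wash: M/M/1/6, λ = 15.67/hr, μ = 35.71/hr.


ρ = 0.4388; P_K = (1−ρ)ρ^6/(1−ρ^7) = 0.004019
λ_eff = λ(1 − P_K) = 15.67·(1 − 0.004019) = 15.67·0.995981 = 15.6070 /hr

Final: 15.6070 /hr


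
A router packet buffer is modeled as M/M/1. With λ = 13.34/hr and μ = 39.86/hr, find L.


ρ = λ/μ = 13.34/39.86 = 0.3347
L = ρ/(1−ρ) = 0.3347/(1 − 0.3347) = 0.3347/0.6653 = 0.5030

Final: 0.5030


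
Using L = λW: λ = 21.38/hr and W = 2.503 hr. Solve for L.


L = λW = 21.38·2.503 = 53.5141

Final: 53.5141


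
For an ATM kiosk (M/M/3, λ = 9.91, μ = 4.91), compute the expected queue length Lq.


a = λ/μ = 2.0183; ρ = a/3 = 0.6728
P₀ = 0.108191
Lq = P₀·a^c·ρ / (c!·(1−ρ)²) = 0.108191·8.22198·0.6728/(6·0.10708)
= 0.93153

Final: 0.93153


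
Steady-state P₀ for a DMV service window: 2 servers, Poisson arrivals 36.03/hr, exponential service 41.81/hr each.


a = λ/μ = 36.03/41.81 = 0.8618; ρ = a/c = 0.4309
Σ_{k=0}^{1} a^k/k! (terms k=0..1) = 1.00000 + 0.86176 = 1.86176
Tail: a^2/(2!(1−ρ)) = 0.74262/(2·0.5691) = 0.65243
P₀ = 1/(1.86176 + 0.65243) = 1/2.51418 = 0.397743

Final: 0.397743


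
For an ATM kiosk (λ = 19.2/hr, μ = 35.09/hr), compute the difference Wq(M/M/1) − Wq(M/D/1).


ρ = 19.2/35.09 = 0.5472
Wq(M/M/1) = ρ/(μ−λ) = 0.5472/15.89 = 0.03443 hr
Wq(M/D/1) = ρ/(2(μ−λ)) = 0.01722 hr
Savings = 0.03443 − 0.01722 = 0.01722 hr

Final: 0.01722 hr


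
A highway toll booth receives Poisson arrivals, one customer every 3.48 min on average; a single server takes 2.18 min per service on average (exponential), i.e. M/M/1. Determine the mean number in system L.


λ = 60/3.48 = 17.2414 /hr
μ = 60/2.18 = 27.5229 /hr
ρ = λ/μ = 17.2414/27.5229 = 0.6264
L = ρ/(1−ρ) = 0.6264/0.3736 = 1.6769

Final: 1.6769


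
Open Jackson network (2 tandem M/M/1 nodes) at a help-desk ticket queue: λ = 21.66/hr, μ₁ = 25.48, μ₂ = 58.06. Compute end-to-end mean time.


Each node sees arrival rate λ = 21.66/hr (tandem ⇒ throughput preserved).
W₁ = 1/(μ₁−λ) = 1/(25.48−21.66) = 0.26178 hr
W₂ = 1/(μ₂−λ) = 1/(58.06−21.66) = 0.02747 hr
W_total = W₁ + W₂ = 0.26178 + 0.02747 = 0.28925 hr

Final: 0.28925 hr


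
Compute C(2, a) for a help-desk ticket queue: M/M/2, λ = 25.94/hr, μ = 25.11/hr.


a = λ/μ = 1.0331; ρ = a/2 = 0.5165
P₀ = 0.318803 (from M/M/c formula)
C(c,a) = [a^c/(c!(1−ρ))]·P₀ = [1.06720/(2·0.4835)]·0.318803
= 1.10368·0.318803 = 0.351857

Final: 0.351857


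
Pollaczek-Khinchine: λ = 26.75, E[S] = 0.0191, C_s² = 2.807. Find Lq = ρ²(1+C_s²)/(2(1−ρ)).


ρ = λ·E[S] = 26.75·0.0191 = 0.5109
Lq = ρ²(1+C_s²)/(2(1−ρ)) = 0.2610·(1+2.807)/(2·0.4891)
= 0.2610·3.8070/0.9782 = 1.01600

Final: 1.01600


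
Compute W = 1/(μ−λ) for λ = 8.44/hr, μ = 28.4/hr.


W = 1/(μ−λ) = 1/(28.4 − 8.44) = 1/19.96 = 0.05010 hr

Final: 0.05010 hr


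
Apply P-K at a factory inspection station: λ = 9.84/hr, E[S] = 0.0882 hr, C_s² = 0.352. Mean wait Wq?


ρ = λ·E[S] = 9.84·0.0882 = 0.8679
E[S²] = E[S]²(1+C_s²) = 0.0882²·(1+0.352) = 0.010518
Wq = λ·E[S²]/(2(1−ρ)) = 9.84·0.010518/(2·0.1321) = 0.39168 hr

Final: 0.39168 hr


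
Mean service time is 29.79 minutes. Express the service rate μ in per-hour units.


μ = 1/(service time) in consistent units.
1 hour = 60 min, so μ = 60/29.79 = 2.0141 per hour

Final: 2.0141 /hr


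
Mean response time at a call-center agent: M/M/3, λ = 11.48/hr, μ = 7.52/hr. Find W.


a = 1.5266; ρ = 0.5089; P₀ = 0.204117
Lq = P₀·a^c·ρ/(c!(1−ρ)²) = 0.25533
Wq = Lq/λ = 0.25533/11.48 = 0.02224 hr
W = Wq + 1/μ = 0.02224 + 0.13298 = 0.15522 hr

Final: 0.15522 hr


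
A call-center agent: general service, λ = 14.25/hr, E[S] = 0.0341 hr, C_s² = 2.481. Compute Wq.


ρ = λ·E[S] = 14.25·0.0341 = 0.4859
E[S²] = E[S]²(1+C_s²) = 0.0341²·(1+2.481) = 0.004048
Wq = λ·E[S²]/(2(1−ρ)) = 14.25·0.004048/(2·0.5141) = 0.05610 hr

Final: 0.05610 hr
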